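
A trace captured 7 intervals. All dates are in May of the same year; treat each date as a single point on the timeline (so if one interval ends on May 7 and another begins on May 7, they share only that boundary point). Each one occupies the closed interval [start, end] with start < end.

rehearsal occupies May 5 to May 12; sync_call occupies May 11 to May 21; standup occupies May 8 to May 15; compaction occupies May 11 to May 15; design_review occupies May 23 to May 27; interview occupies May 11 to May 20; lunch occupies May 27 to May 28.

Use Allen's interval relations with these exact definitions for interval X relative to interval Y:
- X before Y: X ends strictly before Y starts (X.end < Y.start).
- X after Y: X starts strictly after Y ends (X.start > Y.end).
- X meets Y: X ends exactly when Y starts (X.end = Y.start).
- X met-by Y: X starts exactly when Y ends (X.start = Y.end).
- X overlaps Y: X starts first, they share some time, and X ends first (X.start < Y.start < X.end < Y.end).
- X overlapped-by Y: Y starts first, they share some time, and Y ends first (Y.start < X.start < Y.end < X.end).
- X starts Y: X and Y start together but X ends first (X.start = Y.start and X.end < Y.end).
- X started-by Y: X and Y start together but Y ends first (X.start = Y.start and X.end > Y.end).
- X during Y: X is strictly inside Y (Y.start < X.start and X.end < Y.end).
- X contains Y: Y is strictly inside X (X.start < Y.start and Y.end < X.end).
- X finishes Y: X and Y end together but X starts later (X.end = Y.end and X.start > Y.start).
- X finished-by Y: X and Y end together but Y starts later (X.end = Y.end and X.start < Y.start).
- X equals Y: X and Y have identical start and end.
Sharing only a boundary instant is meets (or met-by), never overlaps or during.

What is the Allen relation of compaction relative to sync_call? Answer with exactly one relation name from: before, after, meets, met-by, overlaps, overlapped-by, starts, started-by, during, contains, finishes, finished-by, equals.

compaction = [May 11, May 15]; sync_call = [May 11, May 21].
Compare endpoints: compaction.start = sync_call.start, compaction.start < sync_call.end, compaction.end > sync_call.start, compaction.end < sync_call.end.
That pattern is 'starts'.

starts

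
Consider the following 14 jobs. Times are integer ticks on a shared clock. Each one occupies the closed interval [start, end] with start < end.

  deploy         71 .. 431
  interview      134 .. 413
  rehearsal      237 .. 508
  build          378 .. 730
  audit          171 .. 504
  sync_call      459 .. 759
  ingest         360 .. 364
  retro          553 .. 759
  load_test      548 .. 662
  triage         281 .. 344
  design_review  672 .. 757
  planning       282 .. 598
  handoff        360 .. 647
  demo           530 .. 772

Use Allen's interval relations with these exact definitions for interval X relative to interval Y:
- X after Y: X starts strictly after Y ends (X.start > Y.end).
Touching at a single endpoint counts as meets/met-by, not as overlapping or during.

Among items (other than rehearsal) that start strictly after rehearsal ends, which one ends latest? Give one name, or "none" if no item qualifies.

demo

Target rehearsal = [237, 508].
audit [171, 504] → overlaps → excluded.
build [378, 730] → overlapped-by → excluded.
demo [530, 772] → after → candidate.
deploy [71, 431] → overlaps → excluded.
design_review [672, 757] → after → candidate.
handoff [360, 647] → overlapped-by → excluded.
ingest [360, 364] → during → excluded.
interview [134, 413] → overlaps → excluded.
load_test [548, 662] → after → candidate.
planning [282, 598] → overlapped-by → excluded.
retro [553, 759] → after → candidate.
sync_call [459, 759] → overlapped-by → excluded.
triage [281, 344] → during → excluded.
Among candidates, latest end is 772 → demo.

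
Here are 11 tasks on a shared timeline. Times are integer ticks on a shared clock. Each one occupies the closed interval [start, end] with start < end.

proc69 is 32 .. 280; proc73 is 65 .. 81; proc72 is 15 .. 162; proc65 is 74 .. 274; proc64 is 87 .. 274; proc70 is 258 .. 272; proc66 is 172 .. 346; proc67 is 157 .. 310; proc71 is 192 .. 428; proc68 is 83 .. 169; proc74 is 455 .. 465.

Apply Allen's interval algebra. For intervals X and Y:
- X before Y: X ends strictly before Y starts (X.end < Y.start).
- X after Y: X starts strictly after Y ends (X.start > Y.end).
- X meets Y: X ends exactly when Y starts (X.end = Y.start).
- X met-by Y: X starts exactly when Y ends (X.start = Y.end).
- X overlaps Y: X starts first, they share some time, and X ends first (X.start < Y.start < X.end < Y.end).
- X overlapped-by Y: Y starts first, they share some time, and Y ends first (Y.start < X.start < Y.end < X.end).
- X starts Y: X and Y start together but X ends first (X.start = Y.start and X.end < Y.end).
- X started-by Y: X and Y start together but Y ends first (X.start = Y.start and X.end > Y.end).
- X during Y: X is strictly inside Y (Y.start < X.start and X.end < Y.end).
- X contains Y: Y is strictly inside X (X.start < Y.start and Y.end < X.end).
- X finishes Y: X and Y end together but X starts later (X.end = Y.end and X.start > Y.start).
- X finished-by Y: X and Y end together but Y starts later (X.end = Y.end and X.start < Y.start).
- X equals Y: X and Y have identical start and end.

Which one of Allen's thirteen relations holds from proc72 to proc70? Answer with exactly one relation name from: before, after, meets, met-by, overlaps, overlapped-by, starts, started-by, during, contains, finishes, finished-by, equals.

before

proc72 = [15, 162]; proc70 = [258, 272].
Compare endpoints: proc72.start < proc70.start, proc72.start < proc70.end, proc72.end < proc70.start, proc72.end < proc70.end.
That pattern is 'before'.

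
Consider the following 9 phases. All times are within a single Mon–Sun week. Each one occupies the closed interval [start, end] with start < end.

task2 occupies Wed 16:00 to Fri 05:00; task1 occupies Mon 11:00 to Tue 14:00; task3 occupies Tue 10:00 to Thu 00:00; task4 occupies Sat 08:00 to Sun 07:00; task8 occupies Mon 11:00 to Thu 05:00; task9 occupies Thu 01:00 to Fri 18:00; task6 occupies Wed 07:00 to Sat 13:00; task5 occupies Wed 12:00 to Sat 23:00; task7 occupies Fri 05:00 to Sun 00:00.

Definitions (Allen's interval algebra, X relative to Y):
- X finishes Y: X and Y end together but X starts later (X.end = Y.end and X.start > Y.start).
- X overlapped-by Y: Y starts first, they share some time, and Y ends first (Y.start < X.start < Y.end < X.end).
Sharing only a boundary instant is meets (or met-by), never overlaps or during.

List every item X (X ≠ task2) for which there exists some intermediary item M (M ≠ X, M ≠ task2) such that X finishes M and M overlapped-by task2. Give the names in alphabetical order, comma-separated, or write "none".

none

Target task2 = [Wed 16:00, Fri 05:00].
Intermediaries M with M overlapped-by task2: task9.
Via task9 — items with X finishes task9: none.
Union: none.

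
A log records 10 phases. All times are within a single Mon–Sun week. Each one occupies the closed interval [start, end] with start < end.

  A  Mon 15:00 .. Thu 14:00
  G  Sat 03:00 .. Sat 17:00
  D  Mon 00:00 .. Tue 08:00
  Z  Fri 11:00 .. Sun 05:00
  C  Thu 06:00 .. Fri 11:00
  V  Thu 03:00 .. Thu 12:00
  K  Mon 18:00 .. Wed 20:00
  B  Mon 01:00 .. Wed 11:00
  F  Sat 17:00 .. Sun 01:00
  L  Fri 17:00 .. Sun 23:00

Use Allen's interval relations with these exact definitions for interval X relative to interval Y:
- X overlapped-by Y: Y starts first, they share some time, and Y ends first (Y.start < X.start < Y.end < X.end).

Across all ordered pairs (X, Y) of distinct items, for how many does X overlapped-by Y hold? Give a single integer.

8

Checking all 90 ordered pairs for relation 'overlapped-by'; matching pairs in alphabetical order:
(A, B): A overlapped-by B ✓
(A, D): A overlapped-by D ✓
(B, D): B overlapped-by D ✓
(C, A): C overlapped-by A ✓
(C, V): C overlapped-by V ✓
(K, B): K overlapped-by B ✓
(K, D): K overlapped-by D ✓
(L, Z): L overlapped-by Z ✓
Count: 8.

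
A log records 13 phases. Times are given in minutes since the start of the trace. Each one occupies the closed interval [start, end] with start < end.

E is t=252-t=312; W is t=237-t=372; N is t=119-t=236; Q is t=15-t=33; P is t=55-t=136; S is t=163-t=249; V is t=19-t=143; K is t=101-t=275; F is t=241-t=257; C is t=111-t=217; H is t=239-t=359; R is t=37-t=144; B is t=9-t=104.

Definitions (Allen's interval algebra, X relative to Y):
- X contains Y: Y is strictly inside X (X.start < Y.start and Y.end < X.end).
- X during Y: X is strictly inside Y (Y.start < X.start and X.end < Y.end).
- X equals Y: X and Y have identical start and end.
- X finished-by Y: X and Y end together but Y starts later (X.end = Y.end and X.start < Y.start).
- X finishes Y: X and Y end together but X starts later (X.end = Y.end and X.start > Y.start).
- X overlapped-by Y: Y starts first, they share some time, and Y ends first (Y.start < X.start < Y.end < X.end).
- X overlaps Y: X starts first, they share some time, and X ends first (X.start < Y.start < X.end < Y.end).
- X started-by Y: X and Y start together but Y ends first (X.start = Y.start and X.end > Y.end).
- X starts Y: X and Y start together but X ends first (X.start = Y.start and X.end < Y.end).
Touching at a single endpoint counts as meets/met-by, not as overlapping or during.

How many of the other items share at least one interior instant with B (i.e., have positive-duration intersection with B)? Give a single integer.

5

Target B = [t=9, t=104].
C [t=111, t=217] → after → no.
E [t=252, t=312] → after → no.
F [t=241, t=257] → after → no.
H [t=239, t=359] → after → no.
K [t=101, t=275] → overlapped-by → counts.
N [t=119, t=236] → after → no.
P [t=55, t=136] → overlapped-by → counts.
Q [t=15, t=33] → during → counts.
R [t=37, t=144] → overlapped-by → counts.
S [t=163, t=249] → after → no.
V [t=19, t=143] → overlapped-by → counts.
W [t=237, t=372] → after → no.
Total: 5.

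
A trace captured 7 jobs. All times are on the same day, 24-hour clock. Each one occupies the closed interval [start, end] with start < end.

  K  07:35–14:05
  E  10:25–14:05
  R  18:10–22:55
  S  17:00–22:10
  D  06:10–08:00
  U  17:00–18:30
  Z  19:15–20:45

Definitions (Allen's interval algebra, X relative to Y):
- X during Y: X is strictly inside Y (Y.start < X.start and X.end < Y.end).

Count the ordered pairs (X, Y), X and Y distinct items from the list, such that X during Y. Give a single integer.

2

Checking all 42 ordered pairs for relation 'during'; matching pairs in alphabetical order:
(Z, R): Z during R ✓
(Z, S): Z during S ✓
Count: 2.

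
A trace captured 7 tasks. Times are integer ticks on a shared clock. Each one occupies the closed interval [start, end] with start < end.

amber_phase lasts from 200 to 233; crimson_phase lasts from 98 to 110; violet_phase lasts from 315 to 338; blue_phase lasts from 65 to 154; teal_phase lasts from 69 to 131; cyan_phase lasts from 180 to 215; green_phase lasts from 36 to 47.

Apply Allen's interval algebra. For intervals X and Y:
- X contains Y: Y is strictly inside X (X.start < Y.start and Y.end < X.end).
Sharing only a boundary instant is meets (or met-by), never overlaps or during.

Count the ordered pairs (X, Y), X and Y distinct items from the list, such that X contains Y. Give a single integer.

3

Checking all 42 ordered pairs for relation 'contains'; matching pairs in alphabetical order:
(blue_phase, crimson_phase): blue_phase contains crimson_phase ✓
(blue_phase, teal_phase): blue_phase contains teal_phase ✓
(teal_phase, crimson_phase): teal_phase contains crimson_phase ✓
Count: 3.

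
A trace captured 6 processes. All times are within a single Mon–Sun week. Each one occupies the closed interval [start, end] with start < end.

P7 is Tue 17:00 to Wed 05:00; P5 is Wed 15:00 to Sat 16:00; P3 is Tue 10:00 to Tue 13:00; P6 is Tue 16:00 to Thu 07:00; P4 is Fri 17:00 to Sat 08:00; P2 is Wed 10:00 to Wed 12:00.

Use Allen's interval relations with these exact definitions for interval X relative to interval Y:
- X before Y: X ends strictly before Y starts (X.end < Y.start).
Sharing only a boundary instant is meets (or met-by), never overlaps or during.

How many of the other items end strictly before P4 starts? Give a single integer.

4

Target P4 = [Fri 17:00, Sat 08:00].
P2 [Wed 10:00, Wed 12:00] → before → counts.
P3 [Tue 10:00, Tue 13:00] → before → counts.
P5 [Wed 15:00, Sat 16:00] → contains → no.
P6 [Tue 16:00, Thu 07:00] → before → counts.
P7 [Tue 17:00, Wed 05:00] → before → counts.
Total: 4.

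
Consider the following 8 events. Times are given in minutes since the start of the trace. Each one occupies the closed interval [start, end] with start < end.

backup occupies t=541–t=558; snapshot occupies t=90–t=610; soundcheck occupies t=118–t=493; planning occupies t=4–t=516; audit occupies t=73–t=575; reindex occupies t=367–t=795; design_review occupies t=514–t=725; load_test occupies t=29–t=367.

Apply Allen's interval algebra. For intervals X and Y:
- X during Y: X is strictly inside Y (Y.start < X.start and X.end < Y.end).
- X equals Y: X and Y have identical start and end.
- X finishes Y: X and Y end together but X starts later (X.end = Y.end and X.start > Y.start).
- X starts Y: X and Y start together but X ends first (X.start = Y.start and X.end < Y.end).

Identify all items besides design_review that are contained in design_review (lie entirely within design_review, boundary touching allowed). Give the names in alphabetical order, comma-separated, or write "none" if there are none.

Target design_review = [t=514, t=725].
audit [t=73, t=575] → overlaps → no.
backup [t=541, t=558] → during → yes.
load_test [t=29, t=367] → before → no.
planning [t=4, t=516] → overlaps → no.
reindex [t=367, t=795] → contains → no.
snapshot [t=90, t=610] → overlaps → no.
soundcheck [t=118, t=493] → before → no.
Result: backup.

backup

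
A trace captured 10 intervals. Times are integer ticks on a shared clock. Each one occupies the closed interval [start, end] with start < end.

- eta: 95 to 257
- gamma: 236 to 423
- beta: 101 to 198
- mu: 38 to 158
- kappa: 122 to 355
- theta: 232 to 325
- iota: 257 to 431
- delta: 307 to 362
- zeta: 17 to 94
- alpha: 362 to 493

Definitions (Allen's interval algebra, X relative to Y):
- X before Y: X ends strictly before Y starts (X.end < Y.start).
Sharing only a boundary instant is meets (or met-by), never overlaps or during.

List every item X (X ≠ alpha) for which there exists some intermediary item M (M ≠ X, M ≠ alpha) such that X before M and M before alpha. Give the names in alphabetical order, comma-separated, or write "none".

Target alpha = [362, 493].
Intermediaries M with M before alpha: beta, eta, kappa, mu, theta, zeta.
Via beta — items with X before beta: zeta.
Via eta — items with X before eta: zeta.
Via kappa — items with X before kappa: zeta.
Via mu — items with X before mu: none.
Via theta — items with X before theta: beta, mu, zeta.
Via zeta — items with X before zeta: none.
Union: beta, mu, zeta.

beta, mu, zeta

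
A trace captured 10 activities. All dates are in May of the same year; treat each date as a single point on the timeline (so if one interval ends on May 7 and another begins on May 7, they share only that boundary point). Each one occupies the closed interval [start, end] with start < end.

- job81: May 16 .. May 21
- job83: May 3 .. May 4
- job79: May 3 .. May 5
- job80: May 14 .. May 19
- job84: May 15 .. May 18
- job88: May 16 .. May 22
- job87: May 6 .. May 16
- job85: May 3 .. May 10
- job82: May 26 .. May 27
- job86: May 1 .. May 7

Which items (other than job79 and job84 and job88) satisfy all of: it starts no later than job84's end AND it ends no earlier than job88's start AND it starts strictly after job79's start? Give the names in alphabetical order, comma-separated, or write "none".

Conditions: its start is no later than job84's end (X.start <= May 18) AND its end is no earlier than job88's start (X.end >= May 16) AND its start is strictly after job79's start (X.start > May 3).
job80: start May 14 <= May 18? ✓; end May 19 >= May 16? ✓; start May 14 > May 3? ✓ → yes.
job81: start May 16 <= May 18? ✓; end May 21 >= May 16? ✓; start May 16 > May 3? ✓ → yes.
job82: start May 26 <= May 18? ✗; end May 27 >= May 16? ✓; start May 26 > May 3? ✓ → no.
job83: start May 3 <= May 18? ✓; end May 4 >= May 16? ✗; start May 3 > May 3? ✗ → no.
job85: start May 3 <= May 18? ✓; end May 10 >= May 16? ✗; start May 3 > May 3? ✗ → no.
job86: start May 1 <= May 18? ✓; end May 7 >= May 16? ✗; start May 1 > May 3? ✗ → no.
job87: start May 6 <= May 18? ✓; end May 16 >= May 16? ✓; start May 6 > May 3? ✓ → yes.
Result: job80, job81, job87.

job80, job81, job87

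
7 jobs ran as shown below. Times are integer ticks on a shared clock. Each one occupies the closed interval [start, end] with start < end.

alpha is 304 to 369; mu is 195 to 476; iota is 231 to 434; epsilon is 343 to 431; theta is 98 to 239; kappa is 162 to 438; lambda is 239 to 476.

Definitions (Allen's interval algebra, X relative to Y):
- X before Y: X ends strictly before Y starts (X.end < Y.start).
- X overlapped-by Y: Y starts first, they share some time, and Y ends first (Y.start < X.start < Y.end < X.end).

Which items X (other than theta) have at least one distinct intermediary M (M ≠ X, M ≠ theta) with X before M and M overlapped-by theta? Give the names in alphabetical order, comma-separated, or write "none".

Target theta = [98, 239].
Intermediaries M with M overlapped-by theta: iota, kappa, mu.
Via iota — items with X before iota: none.
Via kappa — items with X before kappa: none.
Via mu — items with X before mu: none.
Union: none.

none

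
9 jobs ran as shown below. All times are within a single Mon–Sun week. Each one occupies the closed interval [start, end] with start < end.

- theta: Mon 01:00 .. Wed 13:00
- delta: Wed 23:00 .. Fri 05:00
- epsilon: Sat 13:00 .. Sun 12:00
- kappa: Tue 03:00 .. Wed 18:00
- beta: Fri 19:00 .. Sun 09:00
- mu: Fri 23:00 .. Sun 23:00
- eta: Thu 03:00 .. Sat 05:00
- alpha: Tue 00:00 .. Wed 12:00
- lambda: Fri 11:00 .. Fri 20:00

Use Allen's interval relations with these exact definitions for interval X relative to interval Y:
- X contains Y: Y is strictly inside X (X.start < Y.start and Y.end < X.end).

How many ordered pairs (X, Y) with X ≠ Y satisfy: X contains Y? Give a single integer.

3

Checking all 72 ordered pairs for relation 'contains'; matching pairs in alphabetical order:
(eta, lambda): eta contains lambda ✓
(mu, epsilon): mu contains epsilon ✓
(theta, alpha): theta contains alpha ✓
Count: 3.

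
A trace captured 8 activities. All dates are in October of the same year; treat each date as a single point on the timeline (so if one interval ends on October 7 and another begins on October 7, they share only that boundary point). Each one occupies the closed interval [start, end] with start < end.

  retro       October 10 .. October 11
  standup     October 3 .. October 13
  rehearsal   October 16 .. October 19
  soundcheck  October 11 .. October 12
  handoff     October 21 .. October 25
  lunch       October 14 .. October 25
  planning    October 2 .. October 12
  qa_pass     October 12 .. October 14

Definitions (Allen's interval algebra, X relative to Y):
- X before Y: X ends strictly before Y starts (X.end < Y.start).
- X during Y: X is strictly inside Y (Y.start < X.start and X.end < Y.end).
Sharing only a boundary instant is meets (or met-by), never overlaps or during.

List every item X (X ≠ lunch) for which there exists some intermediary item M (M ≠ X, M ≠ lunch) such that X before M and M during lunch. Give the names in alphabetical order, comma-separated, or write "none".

Target lunch = [October 14, October 25].
Intermediaries M with M during lunch: rehearsal.
Via rehearsal — items with X before rehearsal: planning, qa_pass, retro, soundcheck, standup.
Union: planning, qa_pass, retro, soundcheck, standup.

planning, qa_pass, retro, soundcheck, standup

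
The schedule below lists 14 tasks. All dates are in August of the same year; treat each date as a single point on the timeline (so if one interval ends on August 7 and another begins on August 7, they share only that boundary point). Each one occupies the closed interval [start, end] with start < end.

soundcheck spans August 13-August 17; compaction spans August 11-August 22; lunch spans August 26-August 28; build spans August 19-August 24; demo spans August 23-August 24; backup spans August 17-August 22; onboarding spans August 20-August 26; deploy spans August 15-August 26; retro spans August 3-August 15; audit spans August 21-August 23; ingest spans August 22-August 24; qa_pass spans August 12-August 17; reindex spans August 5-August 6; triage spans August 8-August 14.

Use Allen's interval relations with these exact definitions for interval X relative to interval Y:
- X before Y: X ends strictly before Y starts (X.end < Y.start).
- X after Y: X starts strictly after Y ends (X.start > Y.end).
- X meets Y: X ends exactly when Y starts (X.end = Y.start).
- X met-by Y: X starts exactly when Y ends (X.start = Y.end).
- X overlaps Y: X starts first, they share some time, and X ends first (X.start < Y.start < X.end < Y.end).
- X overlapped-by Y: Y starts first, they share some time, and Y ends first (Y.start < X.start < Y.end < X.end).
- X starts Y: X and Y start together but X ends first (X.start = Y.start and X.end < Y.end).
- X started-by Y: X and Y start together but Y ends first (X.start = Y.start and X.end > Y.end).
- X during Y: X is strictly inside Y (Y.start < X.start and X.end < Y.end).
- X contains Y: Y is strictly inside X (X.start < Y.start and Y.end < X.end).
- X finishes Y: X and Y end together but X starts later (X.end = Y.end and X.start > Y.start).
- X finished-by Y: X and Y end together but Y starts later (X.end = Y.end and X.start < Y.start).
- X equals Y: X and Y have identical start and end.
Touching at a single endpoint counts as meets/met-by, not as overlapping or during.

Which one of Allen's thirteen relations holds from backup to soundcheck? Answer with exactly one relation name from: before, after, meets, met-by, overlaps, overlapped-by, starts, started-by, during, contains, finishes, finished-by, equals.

met-by

backup = [August 17, August 22]; soundcheck = [August 13, August 17].
Compare endpoints: backup.start > soundcheck.start, backup.start = soundcheck.end, backup.end > soundcheck.start, backup.end > soundcheck.end.
That pattern is 'met-by'.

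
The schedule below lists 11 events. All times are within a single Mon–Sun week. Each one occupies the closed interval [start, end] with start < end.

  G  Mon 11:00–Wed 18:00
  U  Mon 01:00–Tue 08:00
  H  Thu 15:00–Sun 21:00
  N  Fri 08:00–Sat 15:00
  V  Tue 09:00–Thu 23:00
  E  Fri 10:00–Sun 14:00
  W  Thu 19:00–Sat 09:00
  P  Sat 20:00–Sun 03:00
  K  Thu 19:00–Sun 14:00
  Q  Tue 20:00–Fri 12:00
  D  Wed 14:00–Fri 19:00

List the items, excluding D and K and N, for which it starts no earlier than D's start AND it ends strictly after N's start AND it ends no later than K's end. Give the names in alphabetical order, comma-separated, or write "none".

E, P, W

Conditions: its start is no earlier than D's start (X.start >= Wed 14:00) AND its end is strictly after N's start (X.end > Fri 08:00) AND its end is no later than K's end (X.end <= Sun 14:00).
E: start Fri 10:00 >= Wed 14:00? ✓; end Sun 14:00 > Fri 08:00? ✓; end Sun 14:00 <= Sun 14:00? ✓ → yes.
G: start Mon 11:00 >= Wed 14:00? ✗; end Wed 18:00 > Fri 08:00? ✗; end Wed 18:00 <= Sun 14:00? ✓ → no.
H: start Thu 15:00 >= Wed 14:00? ✓; end Sun 21:00 > Fri 08:00? ✓; end Sun 21:00 <= Sun 14:00? ✗ → no.
P: start Sat 20:00 >= Wed 14:00? ✓; end Sun 03:00 > Fri 08:00? ✓; end Sun 03:00 <= Sun 14:00? ✓ → yes.
Q: start Tue 20:00 >= Wed 14:00? ✗; end Fri 12:00 > Fri 08:00? ✓; end Fri 12:00 <= Sun 14:00? ✓ → no.
U: start Mon 01:00 >= Wed 14:00? ✗; end Tue 08:00 > Fri 08:00? ✗; end Tue 08:00 <= Sun 14:00? ✓ → no.
V: start Tue 09:00 >= Wed 14:00? ✗; end Thu 23:00 > Fri 08:00? ✗; end Thu 23:00 <= Sun 14:00? ✓ → no.
W: start Thu 19:00 >= Wed 14:00? ✓; end Sat 09:00 > Fri 08:00? ✓; end Sat 09:00 <= Sun 14:00? ✓ → yes.
Result: E, P, W.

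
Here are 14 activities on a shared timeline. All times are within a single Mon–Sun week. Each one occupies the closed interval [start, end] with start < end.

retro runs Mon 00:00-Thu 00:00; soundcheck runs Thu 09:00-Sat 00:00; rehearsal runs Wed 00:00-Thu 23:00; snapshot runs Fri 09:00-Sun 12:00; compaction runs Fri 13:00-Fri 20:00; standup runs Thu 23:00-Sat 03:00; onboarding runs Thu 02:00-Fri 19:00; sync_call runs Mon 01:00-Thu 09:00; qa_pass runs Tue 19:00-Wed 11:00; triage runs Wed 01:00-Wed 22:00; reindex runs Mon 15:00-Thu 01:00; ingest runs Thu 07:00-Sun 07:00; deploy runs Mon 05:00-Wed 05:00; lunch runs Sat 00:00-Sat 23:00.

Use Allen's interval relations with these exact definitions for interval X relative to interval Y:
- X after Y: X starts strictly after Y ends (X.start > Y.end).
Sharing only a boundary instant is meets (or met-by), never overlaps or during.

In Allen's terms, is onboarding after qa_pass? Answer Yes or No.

Yes

onboarding = [Thu 02:00, Fri 19:00], qa_pass = [Tue 19:00, Wed 11:00].
Actual relation of onboarding to qa_pass: after.
Asked whether 'after' holds → Yes.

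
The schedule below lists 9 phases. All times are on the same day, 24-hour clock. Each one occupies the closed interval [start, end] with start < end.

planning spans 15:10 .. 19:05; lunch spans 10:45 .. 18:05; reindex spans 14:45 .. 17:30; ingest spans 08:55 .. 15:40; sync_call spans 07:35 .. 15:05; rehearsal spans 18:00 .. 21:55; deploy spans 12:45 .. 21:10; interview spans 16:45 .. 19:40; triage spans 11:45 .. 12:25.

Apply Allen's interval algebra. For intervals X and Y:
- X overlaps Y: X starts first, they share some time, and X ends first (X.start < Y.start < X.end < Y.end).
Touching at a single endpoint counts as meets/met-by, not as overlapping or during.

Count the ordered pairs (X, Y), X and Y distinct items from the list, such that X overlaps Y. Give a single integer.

Checking all 72 ordered pairs for relation 'overlaps'; matching pairs in alphabetical order:
(deploy, rehearsal): deploy overlaps rehearsal ✓
(ingest, deploy): ingest overlaps deploy ✓
(ingest, lunch): ingest overlaps lunch ✓
(ingest, planning): ingest overlaps planning ✓
(ingest, reindex): ingest overlaps reindex ✓
(interview, rehearsal): interview overlaps rehearsal ✓
(lunch, deploy): lunch overlaps deploy ✓
(lunch, interview): lunch overlaps interview ✓
(lunch, planning): lunch overlaps planning ✓
(lunch, rehearsal): lunch overlaps rehearsal ✓
(planning, interview): planning overlaps interview ✓
(planning, rehearsal): planning overlaps rehearsal ✓
(reindex, interview): reindex overlaps interview ✓
(reindex, planning): reindex overlaps planning ✓
(sync_call, deploy): sync_call overlaps deploy ✓
(sync_call, ingest): sync_call overlaps ingest ✓
(sync_call, lunch): sync_call overlaps lunch ✓
(sync_call, reindex): sync_call overlaps reindex ✓
Count: 18.

18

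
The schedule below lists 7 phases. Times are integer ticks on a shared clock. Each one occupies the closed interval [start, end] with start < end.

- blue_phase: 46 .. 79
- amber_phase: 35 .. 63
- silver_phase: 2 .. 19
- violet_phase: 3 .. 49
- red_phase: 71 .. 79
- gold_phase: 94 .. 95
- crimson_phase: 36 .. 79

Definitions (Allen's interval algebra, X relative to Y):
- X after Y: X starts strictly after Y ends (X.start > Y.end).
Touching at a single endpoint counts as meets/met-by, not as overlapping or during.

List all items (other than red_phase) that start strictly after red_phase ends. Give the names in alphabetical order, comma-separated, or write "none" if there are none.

gold_phase

Target red_phase = [71, 79].
amber_phase [35, 63] → before → no.
blue_phase [46, 79] → finished-by → no.
crimson_phase [36, 79] → finished-by → no.
gold_phase [94, 95] → after → yes.
silver_phase [2, 19] → before → no.
violet_phase [3, 49] → before → no.
Result: gold_phase.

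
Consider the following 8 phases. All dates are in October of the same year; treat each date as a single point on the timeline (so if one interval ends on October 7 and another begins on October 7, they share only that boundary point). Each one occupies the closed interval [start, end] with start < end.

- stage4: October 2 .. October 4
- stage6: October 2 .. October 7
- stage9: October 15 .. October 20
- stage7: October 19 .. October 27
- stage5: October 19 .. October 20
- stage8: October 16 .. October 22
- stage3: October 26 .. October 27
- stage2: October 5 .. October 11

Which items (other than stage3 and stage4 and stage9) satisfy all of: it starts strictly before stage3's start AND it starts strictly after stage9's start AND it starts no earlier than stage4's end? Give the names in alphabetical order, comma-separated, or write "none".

stage5, stage7, stage8

Conditions: its start is strictly before stage3's start (X.start < October 26) AND its start is strictly after stage9's start (X.start > October 15) AND its start is no earlier than stage4's end (X.start >= October 4).
stage2: start October 5 < October 26? ✓; start October 5 > October 15? ✗; start October 5 >= October 4? ✓ → no.
stage5: start October 19 < October 26? ✓; start October 19 > October 15? ✓; start October 19 >= October 4? ✓ → yes.
stage6: start October 2 < October 26? ✓; start October 2 > October 15? ✗; start October 2 >= October 4? ✗ → no.
stage7: start October 19 < October 26? ✓; start October 19 > October 15? ✓; start October 19 >= October 4? ✓ → yes.
stage8: start October 16 < October 26? ✓; start October 16 > October 15? ✓; start October 16 >= October 4? ✓ → yes.
Result: stage5, stage7, stage8.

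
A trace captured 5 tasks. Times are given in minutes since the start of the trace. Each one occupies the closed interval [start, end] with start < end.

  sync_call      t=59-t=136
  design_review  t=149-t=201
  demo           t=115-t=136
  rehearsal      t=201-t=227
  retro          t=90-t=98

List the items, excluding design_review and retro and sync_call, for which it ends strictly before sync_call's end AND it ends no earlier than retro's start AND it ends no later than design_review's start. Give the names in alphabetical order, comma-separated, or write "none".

Conditions: its end is strictly before sync_call's end (X.end < t=136) AND its end is no earlier than retro's start (X.end >= t=90) AND its end is no later than design_review's start (X.end <= t=149).
demo: end t=136 < t=136? ✗; end t=136 >= t=90? ✓; end t=136 <= t=149? ✓ → no.
rehearsal: end t=227 < t=136? ✗; end t=227 >= t=90? ✓; end t=227 <= t=149? ✗ → no.
Result: none.

none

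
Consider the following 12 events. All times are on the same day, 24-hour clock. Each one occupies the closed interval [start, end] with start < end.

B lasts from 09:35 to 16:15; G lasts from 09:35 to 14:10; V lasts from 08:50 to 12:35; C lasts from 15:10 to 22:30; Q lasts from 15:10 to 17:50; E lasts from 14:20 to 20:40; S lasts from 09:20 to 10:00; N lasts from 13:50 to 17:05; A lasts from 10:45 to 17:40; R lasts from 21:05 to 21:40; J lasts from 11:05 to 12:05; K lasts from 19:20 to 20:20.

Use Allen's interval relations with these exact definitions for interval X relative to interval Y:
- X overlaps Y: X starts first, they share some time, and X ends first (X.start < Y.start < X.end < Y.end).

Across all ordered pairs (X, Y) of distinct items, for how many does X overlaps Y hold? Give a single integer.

Checking all 132 ordered pairs for relation 'overlaps'; matching pairs in alphabetical order:
(A, C): A overlaps C ✓
(A, E): A overlaps E ✓
(A, Q): A overlaps Q ✓
(B, A): B overlaps A ✓
(B, C): B overlaps C ✓
(B, E): B overlaps E ✓
(B, N): B overlaps N ✓
(B, Q): B overlaps Q ✓
(E, C): E overlaps C ✓
(G, A): G overlaps A ✓
(G, N): G overlaps N ✓
(N, C): N overlaps C ✓
(N, E): N overlaps E ✓
(N, Q): N overlaps Q ✓
(S, B): S overlaps B ✓
(S, G): S overlaps G ✓
(V, A): V overlaps A ✓
(V, B): V overlaps B ✓
(V, G): V overlaps G ✓
Count: 19.

19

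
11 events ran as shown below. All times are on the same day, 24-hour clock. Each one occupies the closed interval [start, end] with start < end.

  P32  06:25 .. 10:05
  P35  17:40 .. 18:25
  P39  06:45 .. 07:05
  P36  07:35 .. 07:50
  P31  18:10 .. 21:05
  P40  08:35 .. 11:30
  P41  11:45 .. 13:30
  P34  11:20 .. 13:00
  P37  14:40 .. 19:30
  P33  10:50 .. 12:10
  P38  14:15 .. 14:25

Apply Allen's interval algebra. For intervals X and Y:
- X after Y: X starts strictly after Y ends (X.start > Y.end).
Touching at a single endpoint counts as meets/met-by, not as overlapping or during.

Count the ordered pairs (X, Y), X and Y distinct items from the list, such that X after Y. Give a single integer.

Checking all 110 ordered pairs for relation 'after'; matching pairs in alphabetical order:
(P31, P32): P31 after P32 ✓
(P31, P33): P31 after P33 ✓
(P31, P34): P31 after P34 ✓
(P31, P36): P31 after P36 ✓
(P31, P38): P31 after P38 ✓
(P31, P39): P31 after P39 ✓
(P31, P40): P31 after P40 ✓
(P31, P41): P31 after P41 ✓
(P33, P32): P33 after P32 ✓
(P33, P36): P33 after P36 ✓
(P33, P39): P33 after P39 ✓
(P34, P32): P34 after P32 ✓
(P34, P36): P34 after P36 ✓
(P34, P39): P34 after P39 ✓
(P35, P32): P35 after P32 ✓
(P35, P33): P35 after P33 ✓
(P35, P34): P35 after P34 ✓
(P35, P36): P35 after P36 ✓
(P35, P38): P35 after P38 ✓
(P35, P39): P35 after P39 ✓
(P35, P40): P35 after P40 ✓
(P35, P41): P35 after P41 ✓
(P36, P39): P36 after P39 ✓
(P37, P32): P37 after P32 ✓
... plus 20 further pairs not listed.
Count: 44.

44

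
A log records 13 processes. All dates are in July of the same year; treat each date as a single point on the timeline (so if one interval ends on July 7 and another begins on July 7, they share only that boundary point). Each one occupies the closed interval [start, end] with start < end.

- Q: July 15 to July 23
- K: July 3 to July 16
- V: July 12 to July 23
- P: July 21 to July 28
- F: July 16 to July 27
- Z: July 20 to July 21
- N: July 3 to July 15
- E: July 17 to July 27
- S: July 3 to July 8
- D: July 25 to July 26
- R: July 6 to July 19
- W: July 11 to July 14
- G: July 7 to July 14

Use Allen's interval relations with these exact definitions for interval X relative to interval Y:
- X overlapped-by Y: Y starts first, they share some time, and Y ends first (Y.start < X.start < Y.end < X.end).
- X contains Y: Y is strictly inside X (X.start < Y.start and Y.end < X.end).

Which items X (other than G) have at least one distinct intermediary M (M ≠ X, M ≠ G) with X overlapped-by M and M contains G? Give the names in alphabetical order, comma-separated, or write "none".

Target G = [July 7, July 14].
Intermediaries M with M contains G: K, N, R.
Via K — items with X overlapped-by K: Q, R, V.
Via N — items with X overlapped-by N: R, V.
Via R — items with X overlapped-by R: E, F, Q, V.
Union: E, F, Q, R, V.

E, F, Q, R, V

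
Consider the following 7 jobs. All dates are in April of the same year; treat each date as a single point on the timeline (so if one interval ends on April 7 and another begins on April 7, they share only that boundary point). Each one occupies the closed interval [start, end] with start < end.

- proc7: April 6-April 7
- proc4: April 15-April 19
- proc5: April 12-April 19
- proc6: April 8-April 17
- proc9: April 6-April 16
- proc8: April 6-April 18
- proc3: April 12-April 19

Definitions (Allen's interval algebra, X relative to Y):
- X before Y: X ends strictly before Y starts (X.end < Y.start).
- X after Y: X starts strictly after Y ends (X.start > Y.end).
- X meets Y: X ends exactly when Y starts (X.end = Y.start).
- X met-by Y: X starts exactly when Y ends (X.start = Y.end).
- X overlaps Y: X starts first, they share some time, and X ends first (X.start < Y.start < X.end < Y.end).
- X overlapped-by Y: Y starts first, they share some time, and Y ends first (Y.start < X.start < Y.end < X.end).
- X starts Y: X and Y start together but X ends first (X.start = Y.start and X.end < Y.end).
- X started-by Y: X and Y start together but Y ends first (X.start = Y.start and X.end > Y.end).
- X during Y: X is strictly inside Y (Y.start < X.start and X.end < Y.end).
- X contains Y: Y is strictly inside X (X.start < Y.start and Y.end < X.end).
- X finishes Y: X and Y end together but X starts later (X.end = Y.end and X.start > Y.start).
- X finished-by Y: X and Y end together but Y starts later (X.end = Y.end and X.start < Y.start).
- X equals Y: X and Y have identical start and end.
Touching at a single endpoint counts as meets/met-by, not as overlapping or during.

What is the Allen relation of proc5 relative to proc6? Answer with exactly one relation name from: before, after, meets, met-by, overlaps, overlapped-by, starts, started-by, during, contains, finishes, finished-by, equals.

proc5 = [April 12, April 19]; proc6 = [April 8, April 17].
Compare endpoints: proc5.start > proc6.start, proc5.start < proc6.end, proc5.end > proc6.start, proc5.end > proc6.end.
That pattern is 'overlapped-by'.

overlapped-by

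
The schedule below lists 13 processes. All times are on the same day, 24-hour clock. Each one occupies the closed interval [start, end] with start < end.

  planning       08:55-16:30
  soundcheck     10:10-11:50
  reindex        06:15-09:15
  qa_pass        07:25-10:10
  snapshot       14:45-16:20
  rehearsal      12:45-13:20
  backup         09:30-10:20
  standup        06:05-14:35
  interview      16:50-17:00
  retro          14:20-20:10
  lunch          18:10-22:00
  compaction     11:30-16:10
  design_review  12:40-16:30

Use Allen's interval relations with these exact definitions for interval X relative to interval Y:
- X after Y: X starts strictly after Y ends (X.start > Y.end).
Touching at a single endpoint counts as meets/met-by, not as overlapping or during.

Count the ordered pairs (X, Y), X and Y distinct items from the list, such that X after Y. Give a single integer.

45

Checking all 156 ordered pairs for relation 'after'; matching pairs in alphabetical order:
(backup, reindex): backup after reindex ✓
(compaction, backup): compaction after backup ✓
(compaction, qa_pass): compaction after qa_pass ✓
(compaction, reindex): compaction after reindex ✓
(design_review, backup): design_review after backup ✓
(design_review, qa_pass): design_review after qa_pass ✓
(design_review, reindex): design_review after reindex ✓
(design_review, soundcheck): design_review after soundcheck ✓
(interview, backup): interview after backup ✓
(interview, compaction): interview after compaction ✓
(interview, design_review): interview after design_review ✓
(interview, planning): interview after planning ✓
(interview, qa_pass): interview after qa_pass ✓
(interview, rehearsal): interview after rehearsal ✓
(interview, reindex): interview after reindex ✓
(interview, snapshot): interview after snapshot ✓
(interview, soundcheck): interview after soundcheck ✓
(interview, standup): interview after standup ✓
(lunch, backup): lunch after backup ✓
(lunch, compaction): lunch after compaction ✓
(lunch, design_review): lunch after design_review ✓
(lunch, interview): lunch after interview ✓
(lunch, planning): lunch after planning ✓
(lunch, qa_pass): lunch after qa_pass ✓
... plus 21 further pairs not listed.
Count: 45.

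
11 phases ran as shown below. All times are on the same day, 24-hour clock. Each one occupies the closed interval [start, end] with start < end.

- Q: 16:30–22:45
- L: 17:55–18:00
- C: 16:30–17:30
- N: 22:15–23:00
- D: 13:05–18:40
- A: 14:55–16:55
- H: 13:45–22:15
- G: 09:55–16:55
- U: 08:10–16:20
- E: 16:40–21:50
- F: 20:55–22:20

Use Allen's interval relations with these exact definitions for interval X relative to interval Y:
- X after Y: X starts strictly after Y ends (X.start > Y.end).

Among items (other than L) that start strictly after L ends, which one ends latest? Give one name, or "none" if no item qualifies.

N

Target L = [17:55, 18:00].
A [14:55, 16:55] → before → excluded.
C [16:30, 17:30] → before → excluded.
D [13:05, 18:40] → contains → excluded.
E [16:40, 21:50] → contains → excluded.
F [20:55, 22:20] → after → candidate.
G [09:55, 16:55] → before → excluded.
H [13:45, 22:15] → contains → excluded.
N [22:15, 23:00] → after → candidate.
Q [16:30, 22:45] → contains → excluded.
U [08:10, 16:20] → before → excluded.
Among candidates, latest end is 23:00 → N.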